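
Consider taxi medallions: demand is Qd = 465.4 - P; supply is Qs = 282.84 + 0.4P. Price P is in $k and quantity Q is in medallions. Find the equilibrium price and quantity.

Set Qd = Qs: 465.4 - P = 282.84 + 0.4P, so 182.56 = 1.4P and P* = 130.4.
Substitute back: Q* = 465.4 - 130.4 = 335.

P* = 130.4, Q* = 335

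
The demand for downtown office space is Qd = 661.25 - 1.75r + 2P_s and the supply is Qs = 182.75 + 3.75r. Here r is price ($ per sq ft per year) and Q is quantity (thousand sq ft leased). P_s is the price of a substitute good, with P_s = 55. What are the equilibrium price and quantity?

r* = 107, Q* = 584

With P_s = 55, demand is Qd = 771.25 - 1.75r.
Equating demand and supply, 771.25 - 1.75r = 182.75 + 3.75r gives 5.5r = 588.5, so r* = 107.
Substitute back: Q* = 771.25 - 1.75(107) = 584.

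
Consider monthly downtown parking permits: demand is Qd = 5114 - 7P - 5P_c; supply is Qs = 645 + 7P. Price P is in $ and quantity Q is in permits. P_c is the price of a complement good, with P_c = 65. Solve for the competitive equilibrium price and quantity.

P* = 296, Q* = 2717

With P_c = 65, demand is Qd = 4789 - 7P.
Equating demand and supply, 4789 - 7P = 645 + 7P gives 14P = 4144, so P* = 296.
From the demand curve, Q* = 4789 - 7(296) = 2717.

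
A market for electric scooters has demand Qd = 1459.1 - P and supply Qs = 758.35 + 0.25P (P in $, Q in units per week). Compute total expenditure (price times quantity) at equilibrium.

Set Qd = Qs: 1459.1 - P = 758.35 + 0.25P, so 700.75 = 1.25P and P* = 560.6.
Then Q* = 1459.1 - 560.6 = 898.5.
Total expenditure = P* × Q* = 560.6 × 898.5 = 503699.1.

Total expenditure = 503699.1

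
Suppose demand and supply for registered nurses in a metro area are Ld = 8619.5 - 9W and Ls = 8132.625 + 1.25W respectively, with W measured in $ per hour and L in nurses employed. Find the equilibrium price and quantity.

W* = 47.5, L* = 8192

Equating demand and supply, 8619.5 - 9W = 8132.625 + 1.25W gives 10.25W = 486.875, so W* = 47.5.
From the demand curve, L* = 8619.5 - 9(47.5) = 8192.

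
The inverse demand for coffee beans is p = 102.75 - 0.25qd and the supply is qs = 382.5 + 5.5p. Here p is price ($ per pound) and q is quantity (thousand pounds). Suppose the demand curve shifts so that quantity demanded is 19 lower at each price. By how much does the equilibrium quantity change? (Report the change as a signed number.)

Inverting to quantity form: qd = 411 - 4p.
At equilibrium qd = qs, so 411 - 4p = 382.5 + 5.5p; collecting terms, 28.5 = 9.5p and p* = 3.
Then q* = 411 - 4(3) = 399.
After the shift, demand is qd = 392 - 4p.
The new intersection has 9.5 = 9.5p, i.e. p = 1, q = 388.
Δq = 388 - 399 = -11.

Δq = -11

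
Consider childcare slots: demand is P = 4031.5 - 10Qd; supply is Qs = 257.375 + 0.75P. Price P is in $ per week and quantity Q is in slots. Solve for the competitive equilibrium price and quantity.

P* = 171.5, Q* = 386

Solving each curve for Q: Qd = 403.15 - 0.1P.
Equating demand and supply, 403.15 - 0.1P = 257.375 + 0.75P gives 0.85P = 145.775, so P* = 171.5.
Then Q* = 403.15 - 0.1(171.5) = 386.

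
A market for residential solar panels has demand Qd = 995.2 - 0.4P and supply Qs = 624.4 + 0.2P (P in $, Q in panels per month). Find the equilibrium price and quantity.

P* = 618, Q* = 748

At equilibrium Qd = Qs, so 995.2 - 0.4P = 624.4 + 0.2P; collecting terms, 370.8 = 0.6P and P* = 618.
Then Q* = 995.2 - 0.4(618) = 748.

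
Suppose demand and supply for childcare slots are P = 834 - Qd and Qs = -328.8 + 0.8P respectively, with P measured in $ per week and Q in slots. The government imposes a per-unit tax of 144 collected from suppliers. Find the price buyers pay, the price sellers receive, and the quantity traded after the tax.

Rewriting in direct form: Qd = 834 - P.
The tax drives a wedge P_b - P_s = 144. Substituting P_s = P_b - 144 into supply: Qs = -444 + 0.8P_b.
Set Qd = Qs: 834 - P_b = -444 + 0.8P_b, so 1278 = 1.8P_b and P_b = 710.
Then P_s = 710 - 144 = 566 and Q = 834 - 710 = 124.

P_b = 710, P_s = 566, Q = 124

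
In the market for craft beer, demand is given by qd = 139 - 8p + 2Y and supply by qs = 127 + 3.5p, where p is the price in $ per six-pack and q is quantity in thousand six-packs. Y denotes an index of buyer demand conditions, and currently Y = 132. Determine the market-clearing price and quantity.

p* = 24, q* = 211

With Y = 132, demand is qd = 403 - 8p.
Set qd = qs: 403 - 8p = 127 + 3.5p, so 276 = 11.5p and p* = 24.
Substitute back: q* = 403 - 8(24) = 211.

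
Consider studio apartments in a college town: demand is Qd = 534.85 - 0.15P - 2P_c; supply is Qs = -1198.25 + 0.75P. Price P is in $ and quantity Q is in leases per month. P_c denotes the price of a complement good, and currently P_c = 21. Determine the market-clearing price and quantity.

P* = 1879, Q* = 211

With P_c = 21, demand is Qd = 492.85 - 0.15P.
The market clears where 492.85 - 0.15P = -1198.25 + 0.75P. Rearranging, 0.9P = 1691.1, hence P* = 1879.
Substitute back: Q* = 492.85 - 0.15(1879) = 211.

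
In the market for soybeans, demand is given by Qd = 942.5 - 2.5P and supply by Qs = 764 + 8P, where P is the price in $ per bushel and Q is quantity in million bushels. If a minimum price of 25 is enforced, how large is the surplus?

Surplus = 84

With P fixed at 25, quantity demanded is 880 and quantity supplied is 964.
Surplus = Qs - Qd = 964 - 880 = 84.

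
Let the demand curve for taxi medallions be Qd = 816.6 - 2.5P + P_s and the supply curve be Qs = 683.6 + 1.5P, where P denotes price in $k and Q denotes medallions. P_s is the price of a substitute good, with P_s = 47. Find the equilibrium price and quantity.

P* = 45, Q* = 751.1

With P_s = 47, demand is Qd = 863.6 - 2.5P.
Equating demand and supply, 863.6 - 2.5P = 683.6 + 1.5P gives 4P = 180, so P* = 45.
Plugging P* into demand: Q* = 863.6 - 2.5(45) = 751.1.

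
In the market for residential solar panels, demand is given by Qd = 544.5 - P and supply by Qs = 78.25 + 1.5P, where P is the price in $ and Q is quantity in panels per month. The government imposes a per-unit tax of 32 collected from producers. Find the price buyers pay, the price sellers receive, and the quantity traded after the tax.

The tax drives a wedge P_b - P_s = 32. Substituting P_s = P_b - 32 into supply: Qs = 30.25 + 1.5P_b.
Market clearing requires 544.5 - P_b = 30.25 + 1.5P_b; hence 514.25 = 2.5P_b and P_b = 205.7.
Then P_s = 205.7 - 32 = 173.7 and Q = 544.5 - 205.7 = 338.8.

P_b = 205.7, P_s = 173.7, Q = 338.8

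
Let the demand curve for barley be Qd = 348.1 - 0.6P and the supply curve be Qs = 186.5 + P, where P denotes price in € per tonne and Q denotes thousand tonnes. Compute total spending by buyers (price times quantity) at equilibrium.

The market clears where 348.1 - 0.6P = 186.5 + P. Rearranging, 1.6P = 161.6, hence P* = 101.
Plugging P* into demand: Q* = 348.1 - 0.6(101) = 287.5.
Total spending by buyers = P* × Q* = 101 × 287.5 = 29037.5.

Total spending by buyers = 29037.5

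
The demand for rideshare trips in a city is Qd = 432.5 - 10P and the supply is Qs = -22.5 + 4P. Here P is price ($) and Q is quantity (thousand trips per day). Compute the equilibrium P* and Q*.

P* = 32.5, Q* = 107.5

Set Qd = Qs: 432.5 - 10P = -22.5 + 4P, so 455 = 14P and P* = 32.5.
From the demand curve, Q* = 432.5 - 10(32.5) = 107.5.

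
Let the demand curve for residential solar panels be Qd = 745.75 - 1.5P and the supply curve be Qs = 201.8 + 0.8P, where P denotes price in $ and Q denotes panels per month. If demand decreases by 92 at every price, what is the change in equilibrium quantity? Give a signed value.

ΔQ = -32

Set Qd = Qs: 745.75 - 1.5P = 201.8 + 0.8P, so 543.95 = 2.3P and P* = 236.5.
From the demand curve, Q* = 745.75 - 1.5(236.5) = 391.
After the shift, demand is Qd = 653.75 - 1.5P.
New equilibrium: 451.95 = 2.3P, so P = 196.5 and Q = 359.
ΔQ = 359 - 391 = -32.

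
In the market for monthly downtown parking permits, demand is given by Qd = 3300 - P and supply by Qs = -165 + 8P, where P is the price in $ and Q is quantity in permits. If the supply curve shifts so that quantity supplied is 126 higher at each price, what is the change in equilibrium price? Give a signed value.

Equating demand and supply, 3300 - P = -165 + 8P gives 9P = 3465, so P* = 385.
Plugging P* into demand: Q* = 3300 - 385 = 2915.
After the shift, supply is Qs = -39 + 8P.
Re-solving, 9P = 3339 gives P = 371 and Q = 2929.
ΔP = 371 - 385 = -14.

ΔP = -14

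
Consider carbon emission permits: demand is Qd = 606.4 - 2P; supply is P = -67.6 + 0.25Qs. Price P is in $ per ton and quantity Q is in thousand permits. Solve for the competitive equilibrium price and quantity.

Inverting to quantity form: Qs = 270.4 + 4P.
The market clears where 606.4 - 2P = 270.4 + 4P. Rearranging, 6P = 336, hence P* = 56.
Plugging P* into demand: Q* = 606.4 - 2(56) = 494.4.

P* = 56, Q* = 494.4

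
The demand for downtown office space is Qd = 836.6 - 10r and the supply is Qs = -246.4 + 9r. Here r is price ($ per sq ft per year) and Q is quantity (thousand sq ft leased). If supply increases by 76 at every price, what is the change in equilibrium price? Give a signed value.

Δr = -4

Equating demand and supply, 836.6 - 10r = -246.4 + 9r gives 19r = 1083, so r* = 57.
From the demand curve, Q* = 836.6 - 10(57) = 266.6.
After the shift, supply is Qs = -170.4 + 9r.
The new intersection has 1007 = 19r, i.e. r = 53, Q = 306.6.
Δr = 53 - 57 = -4.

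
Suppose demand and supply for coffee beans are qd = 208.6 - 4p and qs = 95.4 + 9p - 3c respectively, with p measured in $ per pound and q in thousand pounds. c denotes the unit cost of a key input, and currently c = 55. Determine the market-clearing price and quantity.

With c = 55, supply is qs = -69.6 + 9p.
The market clears where 208.6 - 4p = -69.6 + 9p. Rearranging, 13p = 278.2, hence p* = 21.4.
Plugging p* into demand: q* = 208.6 - 4(21.4) = 123.

p* = 21.4, q* = 123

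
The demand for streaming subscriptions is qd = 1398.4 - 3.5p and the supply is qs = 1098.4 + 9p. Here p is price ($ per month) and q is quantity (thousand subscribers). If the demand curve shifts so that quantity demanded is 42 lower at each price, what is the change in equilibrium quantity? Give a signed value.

Equating demand and supply, 1398.4 - 3.5p = 1098.4 + 9p gives 12.5p = 300, so p* = 24.
Then q* = 1398.4 - 3.5(24) = 1314.4.
After the shift, demand is qd = 1356.4 - 3.5p.
Re-solving, 12.5p = 258 gives p = 20.64 and q = 1284.16.
Δq = 1284.16 - 1314.4 = -30.24.

Δq = -30.24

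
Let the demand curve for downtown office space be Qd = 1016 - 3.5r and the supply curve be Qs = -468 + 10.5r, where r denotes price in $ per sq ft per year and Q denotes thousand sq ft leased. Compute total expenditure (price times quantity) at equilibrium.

At equilibrium Qd = Qs, so 1016 - 3.5r = -468 + 10.5r; collecting terms, 1484 = 14r and r* = 106.
From the demand curve, Q* = 1016 - 3.5(106) = 645.
Total expenditure = r* × Q* = 106 × 645 = 68370.

Total expenditure = 68370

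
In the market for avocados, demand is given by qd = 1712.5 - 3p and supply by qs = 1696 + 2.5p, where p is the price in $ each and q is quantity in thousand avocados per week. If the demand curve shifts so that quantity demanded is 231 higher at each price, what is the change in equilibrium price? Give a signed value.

Δp = 42

Equating demand and supply, 1712.5 - 3p = 1696 + 2.5p gives 5.5p = 16.5, so p* = 3.
Plugging p* into demand: q* = 1712.5 - 3(3) = 1703.5.
After the shift, demand is qd = 1943.5 - 3p.
Re-solving, 5.5p = 247.5 gives p = 45 and q = 1808.5.
Δp = 45 - 3 = 42.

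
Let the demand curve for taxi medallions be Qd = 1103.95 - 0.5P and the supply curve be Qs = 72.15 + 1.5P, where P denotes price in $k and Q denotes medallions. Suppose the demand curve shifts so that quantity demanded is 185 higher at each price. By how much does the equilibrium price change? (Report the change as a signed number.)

Equating demand and supply, 1103.95 - 0.5P = 72.15 + 1.5P gives 2P = 1031.8, so P* = 515.9.
From the demand curve, Q* = 1103.95 - 0.5(515.9) = 846.
After the shift, demand is Qd = 1288.95 - 0.5P.
The new intersection has 1216.8 = 2P, i.e. P = 608.4, Q = 984.75.
ΔP = 608.4 - 515.9 = 92.5.

ΔP = 92.5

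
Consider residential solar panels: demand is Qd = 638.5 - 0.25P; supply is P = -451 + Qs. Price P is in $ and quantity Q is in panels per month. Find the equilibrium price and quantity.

Rewriting in direct form: Qs = 451 + P.
At equilibrium Qd = Qs, so 638.5 - 0.25P = 451 + P; collecting terms, 187.5 = 1.25P and P* = 150.
From the demand curve, Q* = 638.5 - 0.25(150) = 601.

P* = 150, Q* = 601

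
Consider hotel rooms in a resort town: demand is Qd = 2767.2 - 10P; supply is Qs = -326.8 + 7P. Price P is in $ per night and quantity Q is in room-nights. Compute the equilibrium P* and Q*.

The market clears where 2767.2 - 10P = -326.8 + 7P. Rearranging, 17P = 3094, hence P* = 182.
From the demand curve, Q* = 2767.2 - 10(182) = 947.2.

P* = 182, Q* = 947.2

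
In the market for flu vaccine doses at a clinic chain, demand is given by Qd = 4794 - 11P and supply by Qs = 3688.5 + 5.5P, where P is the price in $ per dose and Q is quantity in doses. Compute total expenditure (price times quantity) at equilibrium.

Total expenditure = 271819

At equilibrium Qd = Qs, so 4794 - 11P = 3688.5 + 5.5P; collecting terms, 1105.5 = 16.5P and P* = 67.
Then Q* = 4794 - 11(67) = 4057.
Total expenditure = P* × Q* = 67 × 4057 = 271819.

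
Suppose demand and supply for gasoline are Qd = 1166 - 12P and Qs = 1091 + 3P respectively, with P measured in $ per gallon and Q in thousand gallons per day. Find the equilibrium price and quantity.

At equilibrium Qd = Qs, so 1166 - 12P = 1091 + 3P; collecting terms, 75 = 15P and P* = 5.
Then Q* = 1166 - 12(5) = 1106.

P* = 5, Q* = 1106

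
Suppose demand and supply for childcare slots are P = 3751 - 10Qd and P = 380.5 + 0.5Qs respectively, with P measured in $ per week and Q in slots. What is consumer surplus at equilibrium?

Inverting to quantity form: Qd = 375.1 - 0.1P and Qs = -761 + 2P.
Set Qd = Qs: 375.1 - 0.1P = -761 + 2P, so 1136.1 = 2.1P and P* = 541.
Plugging P* into demand: Q* = 375.1 - 0.1(541) = 321.
Demand choke price (Qd = 0): P = 375.1/0.1 = 3751. Consumer surplus = ½ × (3751 - 541) × 321 = 515205.

Consumer surplus = 515205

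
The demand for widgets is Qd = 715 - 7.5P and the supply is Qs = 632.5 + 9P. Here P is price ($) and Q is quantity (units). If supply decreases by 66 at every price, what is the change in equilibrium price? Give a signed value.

ΔP = 4

At equilibrium Qd = Qs, so 715 - 7.5P = 632.5 + 9P; collecting terms, 82.5 = 16.5P and P* = 5.
From the demand curve, Q* = 715 - 7.5(5) = 677.5.
After the shift, supply is Qs = 566.5 + 9P.
The new intersection has 148.5 = 16.5P, i.e. P = 9, Q = 647.5.
ΔP = 9 - 5 = 4.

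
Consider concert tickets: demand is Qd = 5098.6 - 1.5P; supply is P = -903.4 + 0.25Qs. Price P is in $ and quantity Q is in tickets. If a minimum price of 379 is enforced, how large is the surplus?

Surplus = 599.5

Rewriting in direct form: Qs = 3613.6 + 4P.
With P fixed at 379, quantity demanded is 4530.1 and quantity supplied is 5129.6.
Surplus = Qs - Qd = 5129.6 - 4530.1 = 599.5.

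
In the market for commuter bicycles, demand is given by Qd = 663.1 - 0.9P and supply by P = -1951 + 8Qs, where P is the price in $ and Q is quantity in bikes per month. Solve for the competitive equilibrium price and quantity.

In direct form, Qs = 243.875 + 0.125P.
The market clears where 663.1 - 0.9P = 243.875 + 0.125P. Rearranging, 1.025P = 419.225, hence P* = 409.
From the demand curve, Q* = 663.1 - 0.9(409) = 295.

P* = 409, Q* = 295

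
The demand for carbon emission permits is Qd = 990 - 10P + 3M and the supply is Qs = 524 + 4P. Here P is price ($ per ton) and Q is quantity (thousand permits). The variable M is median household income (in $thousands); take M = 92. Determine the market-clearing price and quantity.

P* = 53, Q* = 736

With M = 92, demand is Qd = 1266 - 10P.
Set Qd = Qs: 1266 - 10P = 524 + 4P, so 742 = 14P and P* = 53.
Plugging P* into demand: Q* = 1266 - 10(53) = 736.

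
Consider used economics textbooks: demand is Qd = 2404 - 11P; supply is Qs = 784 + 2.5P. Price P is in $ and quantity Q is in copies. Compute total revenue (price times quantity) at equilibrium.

Equating demand and supply, 2404 - 11P = 784 + 2.5P gives 13.5P = 1620, so P* = 120.
From the demand curve, Q* = 2404 - 11(120) = 1084.
Total revenue = P* × Q* = 120 × 1084 = 130080.

Total revenue = 130080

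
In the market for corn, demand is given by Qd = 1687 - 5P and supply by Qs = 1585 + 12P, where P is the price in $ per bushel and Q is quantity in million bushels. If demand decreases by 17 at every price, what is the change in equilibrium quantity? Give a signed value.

Equating demand and supply, 1687 - 5P = 1585 + 12P gives 17P = 102, so P* = 6.
Then Q* = 1687 - 5(6) = 1657.
After the shift, demand is Qd = 1670 - 5P.
The new intersection has 85 = 17P, i.e. P = 5, Q = 1645.
ΔQ = 1645 - 1657 = -12.

ΔQ = -12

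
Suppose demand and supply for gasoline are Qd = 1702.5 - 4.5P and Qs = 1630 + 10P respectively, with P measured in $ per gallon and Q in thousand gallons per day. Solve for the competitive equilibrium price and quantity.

The market clears where 1702.5 - 4.5P = 1630 + 10P. Rearranging, 14.5P = 72.5, hence P* = 5.
Substitute back: Q* = 1702.5 - 4.5(5) = 1680.

P* = 5, Q* = 1680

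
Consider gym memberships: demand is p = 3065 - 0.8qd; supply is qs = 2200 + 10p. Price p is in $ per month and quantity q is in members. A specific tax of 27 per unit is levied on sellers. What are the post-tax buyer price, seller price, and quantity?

Inverting to quantity form: qd = 3831.25 - 1.25p.
With a tax of 27 on sellers, they supply based on the net price p_s = p_b - 27, so qs = 1930 + 10p_b.
Set qd = qs: 3831.25 - 1.25p_b = 1930 + 10p_b, so 1901.25 = 11.25p_b and p_b = 169.
Then p_s = 169 - 27 = 142 and q = 3831.25 - 1.25(169) = 3620.

p_b = 169, p_s = 142, q = 3620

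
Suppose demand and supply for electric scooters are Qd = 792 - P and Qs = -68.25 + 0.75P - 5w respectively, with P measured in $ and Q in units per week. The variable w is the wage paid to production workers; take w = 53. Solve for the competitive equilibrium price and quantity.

P* = 643, Q* = 149

With w = 53, supply is Qs = -333.25 + 0.75P.
Set Qd = Qs: 792 - P = -333.25 + 0.75P, so 1125.25 = 1.75P and P* = 643.
Substitute back: Q* = 792 - 643 = 149.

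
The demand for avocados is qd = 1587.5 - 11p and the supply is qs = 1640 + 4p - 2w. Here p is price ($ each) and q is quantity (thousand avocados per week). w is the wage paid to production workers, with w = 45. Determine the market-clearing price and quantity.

With w = 45, supply is qs = 1550 + 4p.
The market clears where 1587.5 - 11p = 1550 + 4p. Rearranging, 15p = 37.5, hence p* = 2.5.
Substitute back: q* = 1587.5 - 11(2.5) = 1560.

p* = 2.5, q* = 1560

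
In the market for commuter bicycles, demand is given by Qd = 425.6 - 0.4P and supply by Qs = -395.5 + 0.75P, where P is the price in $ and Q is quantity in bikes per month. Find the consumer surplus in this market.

Consumer surplus = 24500

At equilibrium Qd = Qs, so 425.6 - 0.4P = -395.5 + 0.75P; collecting terms, 821.1 = 1.15P and P* = 714.
Substitute back: Q* = 425.6 - 0.4(714) = 140.
Demand choke price (Qd = 0): P = 425.6/0.4 = 1064. Consumer surplus = ½ × (1064 - 714) × 140 = 24500.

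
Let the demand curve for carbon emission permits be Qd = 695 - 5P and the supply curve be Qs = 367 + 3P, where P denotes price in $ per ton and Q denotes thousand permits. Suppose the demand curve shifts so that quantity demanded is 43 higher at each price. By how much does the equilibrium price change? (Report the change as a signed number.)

ΔP = 5.375

The market clears where 695 - 5P = 367 + 3P. Rearranging, 8P = 328, hence P* = 41.
Then Q* = 695 - 5(41) = 490.
After the shift, demand is Qd = 738 - 5P.
New equilibrium: 371 = 8P, so P = 46.375 and Q = 506.125.
ΔP = 46.375 - 41 = 5.375.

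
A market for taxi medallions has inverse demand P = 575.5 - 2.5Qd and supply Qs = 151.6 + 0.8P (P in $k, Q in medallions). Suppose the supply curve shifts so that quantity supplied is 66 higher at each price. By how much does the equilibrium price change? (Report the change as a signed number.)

Rewriting in direct form: Qd = 230.2 - 0.4P.
The market clears where 230.2 - 0.4P = 151.6 + 0.8P. Rearranging, 1.2P = 78.6, hence P* = 65.5.
From the demand curve, Q* = 230.2 - 0.4(65.5) = 204.
After the shift, supply is Qs = 217.6 + 0.8P.
Re-solving, 1.2P = 12.6 gives P = 10.5 and Q = 226.
ΔP = 10.5 - 65.5 = -55.

ΔP = -55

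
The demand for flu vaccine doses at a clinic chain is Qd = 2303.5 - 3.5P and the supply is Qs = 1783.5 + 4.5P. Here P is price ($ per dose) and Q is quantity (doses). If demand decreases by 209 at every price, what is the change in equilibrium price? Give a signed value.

At equilibrium Qd = Qs, so 2303.5 - 3.5P = 1783.5 + 4.5P; collecting terms, 520 = 8P and P* = 65.
Plugging P* into demand: Q* = 2303.5 - 3.5(65) = 2076.
After the shift, demand is Qd = 2094.5 - 3.5P.
Re-solving, 8P = 311 gives P = 38.875 and Q = 1958.4375.
ΔP = 38.875 - 65 = -26.125.

ΔP = -26.125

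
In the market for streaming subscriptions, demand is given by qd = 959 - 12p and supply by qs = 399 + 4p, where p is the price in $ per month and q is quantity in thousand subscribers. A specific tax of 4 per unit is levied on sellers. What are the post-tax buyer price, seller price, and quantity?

With a tax of 4 on sellers, they supply based on the net price p_s = p_b - 4, so qs = 383 + 4p_b.
Market clearing requires 959 - 12p_b = 383 + 4p_b; hence 576 = 16p_b and p_b = 36.
Then p_s = 36 - 4 = 32 and q = 959 - 12(36) = 527.

p_b = 36, p_s = 32, q = 527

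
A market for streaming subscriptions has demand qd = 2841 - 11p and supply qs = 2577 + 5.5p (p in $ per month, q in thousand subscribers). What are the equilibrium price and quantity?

Equating demand and supply, 2841 - 11p = 2577 + 5.5p gives 16.5p = 264, so p* = 16.
From the demand curve, q* = 2841 - 11(16) = 2665.

p* = 16, q* = 2665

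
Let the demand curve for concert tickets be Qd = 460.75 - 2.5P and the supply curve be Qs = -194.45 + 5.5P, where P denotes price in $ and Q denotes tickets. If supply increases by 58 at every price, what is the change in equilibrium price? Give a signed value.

ΔP = -7.25

Equating demand and supply, 460.75 - 2.5P = -194.45 + 5.5P gives 8P = 655.2, so P* = 81.9.
From the demand curve, Q* = 460.75 - 2.5(81.9) = 256.
After the shift, supply is Qs = -136.45 + 5.5P.
The new intersection has 597.2 = 8P, i.e. P = 74.65, Q = 274.125.
ΔP = 74.65 - 81.9 = -7.25.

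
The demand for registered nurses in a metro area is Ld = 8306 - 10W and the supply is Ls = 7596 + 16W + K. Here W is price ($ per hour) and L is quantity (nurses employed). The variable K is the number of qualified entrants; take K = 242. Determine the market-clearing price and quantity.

W* = 18, L* = 8126

With K = 242, supply is Ls = 7838 + 16W.
The market clears where 8306 - 10W = 7838 + 16W. Rearranging, 26W = 468, hence W* = 18.
Plugging W* into demand: L* = 8306 - 10(18) = 8126.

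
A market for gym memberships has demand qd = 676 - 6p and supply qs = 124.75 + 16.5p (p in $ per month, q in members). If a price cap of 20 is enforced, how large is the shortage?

With p fixed at 20, quantity demanded is 556 and quantity supplied is 454.75.
Shortage = qd - qs = 556 - 454.75 = 101.25.

Shortage = 101.25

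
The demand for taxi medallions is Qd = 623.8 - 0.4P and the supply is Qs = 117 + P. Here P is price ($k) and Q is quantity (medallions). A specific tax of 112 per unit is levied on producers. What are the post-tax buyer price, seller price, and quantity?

The tax drives a wedge P_b - P_s = 112. Substituting P_s = P_b - 112 into supply: Qs = 5 + P_b.
Equate demand and the shifted supply: 623.8 - 0.4P_b = 5 + P_b, giving 1.4P_b = 618.8, so P_b = 442.
Then P_s = 442 - 112 = 330 and Q = 623.8 - 0.4(442) = 447.

P_b = 442, P_s = 330, Q = 447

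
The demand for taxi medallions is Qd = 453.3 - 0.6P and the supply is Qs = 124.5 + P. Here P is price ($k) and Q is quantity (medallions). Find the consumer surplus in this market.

Consumer surplus = 90750

At equilibrium Qd = Qs, so 453.3 - 0.6P = 124.5 + P; collecting terms, 328.8 = 1.6P and P* = 205.5.
From the demand curve, Q* = 453.3 - 0.6(205.5) = 330.
Demand choke price (Qd = 0): P = 453.3/0.6 = 755.5. Consumer surplus = ½ × (755.5 - 205.5) × 330 = 90750.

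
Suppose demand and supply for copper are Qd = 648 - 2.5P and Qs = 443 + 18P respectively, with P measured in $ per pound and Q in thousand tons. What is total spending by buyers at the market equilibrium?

Total spending by buyers = 6230

At equilibrium Qd = Qs, so 648 - 2.5P = 443 + 18P; collecting terms, 205 = 20.5P and P* = 10.
Plugging P* into demand: Q* = 648 - 2.5(10) = 623.
Total spending by buyers = P* × Q* = 10 × 623 = 6230.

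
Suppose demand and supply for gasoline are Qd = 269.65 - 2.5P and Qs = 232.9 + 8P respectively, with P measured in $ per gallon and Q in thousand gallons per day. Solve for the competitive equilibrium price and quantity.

The market clears where 269.65 - 2.5P = 232.9 + 8P. Rearranging, 10.5P = 36.75, hence P* = 3.5.
Plugging P* into demand: Q* = 269.65 - 2.5(3.5) = 260.9.

P* = 3.5, Q* = 260.9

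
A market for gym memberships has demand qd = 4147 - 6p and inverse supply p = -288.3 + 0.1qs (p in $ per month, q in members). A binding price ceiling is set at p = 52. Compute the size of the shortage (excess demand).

Shortage = 432

In direct form, qs = 2883 + 10p.
With p fixed at 52, quantity demanded is 3835 and quantity supplied is 3403.
Shortage = qd - qs = 3835 - 3403 = 432.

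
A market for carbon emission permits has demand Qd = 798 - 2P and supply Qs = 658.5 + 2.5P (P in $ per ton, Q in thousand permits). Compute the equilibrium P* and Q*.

At equilibrium Qd = Qs, so 798 - 2P = 658.5 + 2.5P; collecting terms, 139.5 = 4.5P and P* = 31.
Then Q* = 798 - 2(31) = 736.

P* = 31, Q* = 736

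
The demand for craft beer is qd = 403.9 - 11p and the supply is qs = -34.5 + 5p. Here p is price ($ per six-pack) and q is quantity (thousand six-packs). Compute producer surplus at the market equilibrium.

Equating demand and supply, 403.9 - 11p = -34.5 + 5p gives 16p = 438.4, so p* = 27.4.
From the demand curve, q* = 403.9 - 11(27.4) = 102.5.
Supply choke price (qs = 0): p = 6.9. Producer surplus = ½ × (27.4 - 6.9) × 102.5 = 1050.625.

Producer surplus = 1050.625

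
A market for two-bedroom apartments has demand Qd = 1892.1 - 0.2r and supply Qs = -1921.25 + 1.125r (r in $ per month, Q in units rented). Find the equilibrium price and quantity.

r* = 2878, Q* = 1316.5

At equilibrium Qd = Qs, so 1892.1 - 0.2r = -1921.25 + 1.125r; collecting terms, 3813.35 = 1.325r and r* = 2878.
Plugging r* into demand: Q* = 1892.1 - 0.2(2878) = 1316.5.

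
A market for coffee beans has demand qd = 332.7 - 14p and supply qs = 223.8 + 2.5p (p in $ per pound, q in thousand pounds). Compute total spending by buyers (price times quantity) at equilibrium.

Total spending by buyers = 1585.98

Equating demand and supply, 332.7 - 14p = 223.8 + 2.5p gives 16.5p = 108.9, so p* = 6.6.
Plugging p* into demand: q* = 332.7 - 14(6.6) = 240.3.
Total spending by buyers = p* × q* = 6.6 × 240.3 = 1585.98.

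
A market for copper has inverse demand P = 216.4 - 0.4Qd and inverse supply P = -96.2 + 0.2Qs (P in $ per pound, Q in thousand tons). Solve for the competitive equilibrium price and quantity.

Inverting to quantity form: Qd = 541 - 2.5P and Qs = 481 + 5P.
At equilibrium Qd = Qs, so 541 - 2.5P = 481 + 5P; collecting terms, 60 = 7.5P and P* = 8.
Substitute back: Q* = 541 - 2.5(8) = 521.

P* = 8, Q* = 521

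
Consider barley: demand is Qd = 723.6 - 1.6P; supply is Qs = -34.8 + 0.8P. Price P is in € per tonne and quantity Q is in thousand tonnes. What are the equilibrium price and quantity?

At equilibrium Qd = Qs, so 723.6 - 1.6P = -34.8 + 0.8P; collecting terms, 758.4 = 2.4P and P* = 316.
Then Q* = 723.6 - 1.6(316) = 218.

P* = 316, Q* = 218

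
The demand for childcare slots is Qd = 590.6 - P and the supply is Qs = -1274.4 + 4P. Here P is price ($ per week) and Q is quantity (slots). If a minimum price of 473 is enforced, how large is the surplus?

Surplus = 500

With P fixed at 473, quantity demanded is 117.6 and quantity supplied is 617.6.
Surplus = Qs - Qd = 617.6 - 117.6 = 500.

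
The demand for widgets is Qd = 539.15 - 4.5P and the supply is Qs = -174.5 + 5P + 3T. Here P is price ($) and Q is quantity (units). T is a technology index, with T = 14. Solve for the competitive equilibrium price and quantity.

With T = 14, supply is Qs = -132.5 + 5P.
Set Qd = Qs: 539.15 - 4.5P = -132.5 + 5P, so 671.65 = 9.5P and P* = 70.7.
Plugging P* into demand: Q* = 539.15 - 4.5(70.7) = 221.

P* = 70.7, Q* = 221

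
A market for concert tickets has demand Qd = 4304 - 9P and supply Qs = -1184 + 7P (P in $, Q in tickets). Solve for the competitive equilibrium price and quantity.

P* = 343, Q* = 1217

Set Qd = Qs: 4304 - 9P = -1184 + 7P, so 5488 = 16P and P* = 343.
Then Q* = 4304 - 9(343) = 1217.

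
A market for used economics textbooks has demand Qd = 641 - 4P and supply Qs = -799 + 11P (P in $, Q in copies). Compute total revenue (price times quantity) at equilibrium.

Total revenue = 24672

The market clears where 641 - 4P = -799 + 11P. Rearranging, 15P = 1440, hence P* = 96.
Substitute back: Q* = 641 - 4(96) = 257.
Total revenue = P* × Q* = 96 × 257 = 24672.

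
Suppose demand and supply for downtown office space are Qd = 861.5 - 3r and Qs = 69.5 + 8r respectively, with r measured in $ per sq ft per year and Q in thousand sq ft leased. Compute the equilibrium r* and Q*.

Set Qd = Qs: 861.5 - 3r = 69.5 + 8r, so 792 = 11r and r* = 72.
From the demand curve, Q* = 861.5 - 3(72) = 645.5.

r* = 72, Q* = 645.5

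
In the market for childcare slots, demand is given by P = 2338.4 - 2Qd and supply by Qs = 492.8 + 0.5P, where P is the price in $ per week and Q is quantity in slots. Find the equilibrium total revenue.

Total revenue = 562088.4

Inverting to quantity form: Qd = 1169.2 - 0.5P.
At equilibrium Qd = Qs, so 1169.2 - 0.5P = 492.8 + 0.5P; collecting terms, 676.4 = P and P* = 676.4.
Plugging P* into demand: Q* = 1169.2 - 0.5(676.4) = 831.
Total revenue = P* × Q* = 676.4 × 831 = 562088.4.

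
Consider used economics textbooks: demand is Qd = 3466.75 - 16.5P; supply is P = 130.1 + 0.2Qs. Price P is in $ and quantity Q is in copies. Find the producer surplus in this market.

Rewriting in direct form: Qs = -650.5 + 5P.
The market clears where 3466.75 - 16.5P = -650.5 + 5P. Rearranging, 21.5P = 4117.25, hence P* = 191.5.
From the demand curve, Q* = 3466.75 - 16.5(191.5) = 307.
Supply choke price (Qs = 0): P = 130.1. Producer surplus = ½ × (191.5 - 130.1) × 307 = 9424.9.

Producer surplus = 9424.9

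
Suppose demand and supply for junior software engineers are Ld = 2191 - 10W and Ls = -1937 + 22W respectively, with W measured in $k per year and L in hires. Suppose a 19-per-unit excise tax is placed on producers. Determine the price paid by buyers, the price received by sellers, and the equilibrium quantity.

With a tax of 19 on producers, they supply based on the net price W_s = W_b - 19, so Ls = -2355 + 22W_b.
Market clearing requires 2191 - 10W_b = -2355 + 22W_b; hence 4546 = 32W_b and W_b = 142.0625.
Then W_s = 142.0625 - 19 = 123.0625 and L = 2191 - 10(142.0625) = 770.375.

W_b = 142.0625, W_s = 123.0625, L = 770.375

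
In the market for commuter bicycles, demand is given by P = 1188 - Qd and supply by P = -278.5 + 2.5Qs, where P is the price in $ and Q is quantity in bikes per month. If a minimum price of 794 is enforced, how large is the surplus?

Surplus = 35

Rewriting in direct form: Qd = 1188 - P and Qs = 111.4 + 0.4P.
Evaluating both curves at the floor price 794 gives Qd = 394, Qs = 429.
Surplus = Qs - Qd = 429 - 394 = 35.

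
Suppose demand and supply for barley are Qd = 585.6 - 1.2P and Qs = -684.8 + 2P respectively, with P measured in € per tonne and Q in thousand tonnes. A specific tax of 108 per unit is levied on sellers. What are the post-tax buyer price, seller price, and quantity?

Sellers keep P_s = P_b - 108 per unit, so supply in terms of the buyer price is Qs = -900.8 + 2P_b.
Equate demand and the shifted supply: 585.6 - 1.2P_b = -900.8 + 2P_b, giving 3.2P_b = 1486.4, so P_b = 464.5.
So P_s = 356.5 and the quantity traded is Q = 585.6 - 1.2(464.5) = 28.2.

P_b = 464.5, P_s = 356.5, Q = 28.2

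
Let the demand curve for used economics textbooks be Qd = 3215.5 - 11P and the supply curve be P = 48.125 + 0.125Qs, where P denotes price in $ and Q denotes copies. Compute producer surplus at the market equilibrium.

Producer surplus = 79947.5625

Inverting to quantity form: Qs = -385 + 8P.
The market clears where 3215.5 - 11P = -385 + 8P. Rearranging, 19P = 3600.5, hence P* = 189.5.
Plugging P* into demand: Q* = 3215.5 - 11(189.5) = 1131.
Supply choke price (Qs = 0): P = 48.125. Producer surplus = ½ × (189.5 - 48.125) × 1131 = 79947.5625.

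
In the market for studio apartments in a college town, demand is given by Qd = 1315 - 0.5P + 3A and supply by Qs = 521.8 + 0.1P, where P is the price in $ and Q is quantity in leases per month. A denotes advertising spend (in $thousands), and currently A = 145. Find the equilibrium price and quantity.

P* = 2047, Q* = 726.5

With A = 145, demand is Qd = 1750 - 0.5P.
Equating demand and supply, 1750 - 0.5P = 521.8 + 0.1P gives 0.6P = 1228.2, so P* = 2047.
Plugging P* into demand: Q* = 1750 - 0.5(2047) = 726.5.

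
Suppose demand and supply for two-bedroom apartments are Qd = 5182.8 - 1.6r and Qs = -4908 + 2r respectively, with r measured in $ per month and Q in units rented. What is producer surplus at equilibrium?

Producer surplus = 121801

Equating demand and supply, 5182.8 - 1.6r = -4908 + 2r gives 3.6r = 10090.8, so r* = 2803.
Then Q* = 5182.8 - 1.6(2803) = 698.
Supply choke price (Qs = 0): r = 2454. Producer surplus = ½ × (2803 - 2454) × 698 = 121801.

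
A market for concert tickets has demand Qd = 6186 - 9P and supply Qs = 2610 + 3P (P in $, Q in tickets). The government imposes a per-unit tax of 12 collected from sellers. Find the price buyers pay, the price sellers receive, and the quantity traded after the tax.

With a tax of 12 on sellers, they supply based on the net price P_s = P_b - 12, so Qs = 2574 + 3P_b.
Equate demand and the shifted supply: 6186 - 9P_b = 2574 + 3P_b, giving 12P_b = 3612, so P_b = 301.
Then P_s = 301 - 12 = 289 and Q = 6186 - 9(301) = 3477.

P_b = 301, P_s = 289, Q = 3477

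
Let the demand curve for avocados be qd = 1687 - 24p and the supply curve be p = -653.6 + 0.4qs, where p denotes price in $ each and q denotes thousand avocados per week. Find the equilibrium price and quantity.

p* = 2, q* = 1639

Rewriting in direct form: qs = 1634 + 2.5p.
Equating demand and supply, 1687 - 24p = 1634 + 2.5p gives 26.5p = 53, so p* = 2.
From the demand curve, q* = 1687 - 24(2) = 1639.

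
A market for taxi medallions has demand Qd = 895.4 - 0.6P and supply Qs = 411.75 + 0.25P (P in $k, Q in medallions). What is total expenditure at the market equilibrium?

Equating demand and supply, 895.4 - 0.6P = 411.75 + 0.25P gives 0.85P = 483.65, so P* = 569.
From the demand curve, Q* = 895.4 - 0.6(569) = 554.
Total expenditure = P* × Q* = 569 × 554 = 315226.

Total expenditure = 315226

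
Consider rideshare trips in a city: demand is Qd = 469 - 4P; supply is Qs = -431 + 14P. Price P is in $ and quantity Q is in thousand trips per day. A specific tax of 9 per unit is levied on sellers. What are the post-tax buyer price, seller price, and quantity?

Sellers keep P_s = P_b - 9 per unit, so supply in terms of the buyer price is Qs = -557 + 14P_b.
Equate demand and the shifted supply: 469 - 4P_b = -557 + 14P_b, giving 18P_b = 1026, so P_b = 57.
So P_s = 48 and the quantity traded is Q = 469 - 4(57) = 241.

P_b = 57, P_s = 48, Q = 241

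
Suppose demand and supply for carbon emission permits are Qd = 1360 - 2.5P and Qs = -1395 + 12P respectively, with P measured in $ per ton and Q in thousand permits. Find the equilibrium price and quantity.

Set Qd = Qs: 1360 - 2.5P = -1395 + 12P, so 2755 = 14.5P and P* = 190.
Substitute back: Q* = 1360 - 2.5(190) = 885.

P* = 190, Q* = 885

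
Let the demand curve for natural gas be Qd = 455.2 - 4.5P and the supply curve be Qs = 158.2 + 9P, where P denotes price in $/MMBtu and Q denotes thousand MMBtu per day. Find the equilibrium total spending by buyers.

The market clears where 455.2 - 4.5P = 158.2 + 9P. Rearranging, 13.5P = 297, hence P* = 22.
Then Q* = 455.2 - 4.5(22) = 356.2.
Total spending by buyers = P* × Q* = 22 × 356.2 = 7836.4.

Total spending by buyers = 7836.4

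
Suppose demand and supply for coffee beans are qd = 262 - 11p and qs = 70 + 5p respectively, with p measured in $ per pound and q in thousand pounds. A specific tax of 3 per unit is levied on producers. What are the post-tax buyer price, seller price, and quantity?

p_b = 12.9375, p_s = 9.9375, q = 119.6875

The tax drives a wedge p_b - p_s = 3. Substituting p_s = p_b - 3 into supply: qs = 55 + 5p_b.
Equate demand and the shifted supply: 262 - 11p_b = 55 + 5p_b, giving 16p_b = 207, so p_b = 12.9375.
Then p_s = 12.9375 - 3 = 9.9375 and q = 262 - 11(12.9375) = 119.6875.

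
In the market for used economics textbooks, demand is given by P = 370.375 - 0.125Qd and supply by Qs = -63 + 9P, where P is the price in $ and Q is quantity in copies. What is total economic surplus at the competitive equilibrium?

Rewriting in direct form: Qd = 2963 - 8P.
At equilibrium Qd = Qs, so 2963 - 8P = -63 + 9P; collecting terms, 3026 = 17P and P* = 178.
From the demand curve, Q* = 2963 - 8(178) = 1539.
Demand choke price = 370.375; supply choke price = 7. CS = ½(370.375 - 178)(1539) = 148032.5625; PS = ½(178 - 7)(1539) = 131584.5. Total surplus = 279617.0625.

Total surplus = 279617.0625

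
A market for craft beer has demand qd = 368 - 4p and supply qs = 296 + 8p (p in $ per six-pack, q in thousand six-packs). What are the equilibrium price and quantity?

The market clears where 368 - 4p = 296 + 8p. Rearranging, 12p = 72, hence p* = 6.
From the demand curve, q* = 368 - 4(6) = 344.

p* = 6, q* = 344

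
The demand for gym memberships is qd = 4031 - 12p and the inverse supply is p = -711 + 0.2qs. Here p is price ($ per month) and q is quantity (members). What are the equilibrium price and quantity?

p* = 28, q* = 3695

Solving each curve for q: qs = 3555 + 5p.
At equilibrium qd = qs, so 4031 - 12p = 3555 + 5p; collecting terms, 476 = 17p and p* = 28.
From the demand curve, q* = 4031 - 12(28) = 3695.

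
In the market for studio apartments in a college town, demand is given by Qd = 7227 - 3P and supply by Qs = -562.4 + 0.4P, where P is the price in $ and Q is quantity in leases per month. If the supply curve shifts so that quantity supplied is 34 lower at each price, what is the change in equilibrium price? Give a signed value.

ΔP = 10

Equating demand and supply, 7227 - 3P = -562.4 + 0.4P gives 3.4P = 7789.4, so P* = 2291.
From the demand curve, Q* = 7227 - 3(2291) = 354.
After the shift, supply is Qs = -596.4 + 0.4P.
New equilibrium: 7823.4 = 3.4P, so P = 2301 and Q = 324.
ΔP = 2301 - 2291 = 10.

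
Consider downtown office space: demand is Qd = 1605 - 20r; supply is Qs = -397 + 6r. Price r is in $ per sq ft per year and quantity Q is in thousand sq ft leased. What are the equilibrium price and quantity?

Set Qd = Qs: 1605 - 20r = -397 + 6r, so 2002 = 26r and r* = 77.
From the demand curve, Q* = 1605 - 20(77) = 65.

r* = 77, Q* = 65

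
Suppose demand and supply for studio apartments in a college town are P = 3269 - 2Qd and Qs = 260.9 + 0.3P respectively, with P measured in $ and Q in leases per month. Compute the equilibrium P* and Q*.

Rewriting in direct form: Qd = 1634.5 - 0.5P.
Equating demand and supply, 1634.5 - 0.5P = 260.9 + 0.3P gives 0.8P = 1373.6, so P* = 1717.
Then Q* = 1634.5 - 0.5(1717) = 776.

P* = 1717, Q* = 776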